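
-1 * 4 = -4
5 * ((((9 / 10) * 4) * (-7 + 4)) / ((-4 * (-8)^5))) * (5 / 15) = -9 / 65536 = -0.00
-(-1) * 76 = 76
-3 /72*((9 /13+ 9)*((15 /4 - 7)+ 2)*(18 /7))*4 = 135 /26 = 5.19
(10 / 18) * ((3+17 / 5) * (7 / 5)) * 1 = 224 / 45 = 4.98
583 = 583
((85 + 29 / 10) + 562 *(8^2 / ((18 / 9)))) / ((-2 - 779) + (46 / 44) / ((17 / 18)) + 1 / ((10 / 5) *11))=-33794453 / 1458315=-23.17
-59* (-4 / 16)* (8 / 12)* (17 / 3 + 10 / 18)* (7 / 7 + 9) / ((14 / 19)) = 22420 / 27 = 830.37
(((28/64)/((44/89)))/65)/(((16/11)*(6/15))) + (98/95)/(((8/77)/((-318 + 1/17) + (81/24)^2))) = -130872320439/42997760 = -3043.70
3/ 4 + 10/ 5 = 11/ 4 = 2.75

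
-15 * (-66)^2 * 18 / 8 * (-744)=109379160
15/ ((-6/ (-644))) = 1610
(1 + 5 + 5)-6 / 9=31 / 3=10.33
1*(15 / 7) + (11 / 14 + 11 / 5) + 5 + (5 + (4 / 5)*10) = 1619 / 70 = 23.13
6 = 6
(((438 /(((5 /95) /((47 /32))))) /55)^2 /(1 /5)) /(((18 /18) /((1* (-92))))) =-879668384247 /38720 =-22718708.27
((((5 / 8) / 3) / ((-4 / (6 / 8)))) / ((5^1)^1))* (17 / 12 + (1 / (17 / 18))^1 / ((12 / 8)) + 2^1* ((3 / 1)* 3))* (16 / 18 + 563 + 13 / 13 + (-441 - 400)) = 10200925 / 235008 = 43.41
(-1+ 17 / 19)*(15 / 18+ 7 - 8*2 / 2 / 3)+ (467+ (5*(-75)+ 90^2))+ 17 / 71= 33151792 / 4047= 8191.70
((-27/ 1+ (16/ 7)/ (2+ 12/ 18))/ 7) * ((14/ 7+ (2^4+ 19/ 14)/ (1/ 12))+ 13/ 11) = -2979789/ 3773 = -789.77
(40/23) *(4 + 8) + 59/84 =41677/1932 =21.57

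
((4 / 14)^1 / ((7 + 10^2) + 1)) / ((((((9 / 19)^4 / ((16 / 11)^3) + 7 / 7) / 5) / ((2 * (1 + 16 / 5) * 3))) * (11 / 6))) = 1067589632 / 5967802577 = 0.18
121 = 121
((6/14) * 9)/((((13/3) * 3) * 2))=27/182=0.15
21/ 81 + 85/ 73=2806/ 1971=1.42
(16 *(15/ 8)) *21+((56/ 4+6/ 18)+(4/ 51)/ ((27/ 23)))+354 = 1374797/ 1377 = 998.40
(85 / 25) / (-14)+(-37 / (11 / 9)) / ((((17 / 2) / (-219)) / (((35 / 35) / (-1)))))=-10212959 / 13090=-780.21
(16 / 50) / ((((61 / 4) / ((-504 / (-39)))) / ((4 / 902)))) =10752 / 8941075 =0.00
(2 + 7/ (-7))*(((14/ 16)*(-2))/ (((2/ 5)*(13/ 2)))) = -35/ 52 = -0.67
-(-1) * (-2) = -2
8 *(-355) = -2840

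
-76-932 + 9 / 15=-5037 / 5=-1007.40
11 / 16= 0.69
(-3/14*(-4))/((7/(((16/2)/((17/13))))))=624/833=0.75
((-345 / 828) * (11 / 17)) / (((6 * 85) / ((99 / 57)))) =-121 / 131784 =-0.00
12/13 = 0.92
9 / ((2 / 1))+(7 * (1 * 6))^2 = 3537 / 2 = 1768.50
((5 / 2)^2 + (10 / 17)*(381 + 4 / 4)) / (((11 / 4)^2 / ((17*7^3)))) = 21547260 / 121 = 178076.53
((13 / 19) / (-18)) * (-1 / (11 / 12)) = 26 / 627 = 0.04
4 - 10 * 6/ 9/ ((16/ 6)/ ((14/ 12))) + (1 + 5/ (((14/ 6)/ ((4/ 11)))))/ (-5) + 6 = 31081/ 4620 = 6.73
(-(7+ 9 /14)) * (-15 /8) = 1605 /112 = 14.33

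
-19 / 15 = -1.27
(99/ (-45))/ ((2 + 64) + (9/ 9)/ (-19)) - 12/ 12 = -6474/ 6265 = -1.03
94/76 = 47/38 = 1.24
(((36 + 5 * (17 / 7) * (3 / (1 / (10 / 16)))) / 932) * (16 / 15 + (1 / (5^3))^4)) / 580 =857031253291 / 7390468750000000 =0.00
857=857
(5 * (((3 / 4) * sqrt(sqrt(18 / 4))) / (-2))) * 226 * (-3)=5085 * 2^(3 / 4) * sqrt(3) / 8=1851.54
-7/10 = -0.70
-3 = -3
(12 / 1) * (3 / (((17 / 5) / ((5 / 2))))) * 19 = 8550 / 17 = 502.94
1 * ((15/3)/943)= 5/943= 0.01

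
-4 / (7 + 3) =-2 / 5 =-0.40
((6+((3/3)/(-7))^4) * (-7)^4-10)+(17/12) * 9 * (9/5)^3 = 7235679/500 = 14471.36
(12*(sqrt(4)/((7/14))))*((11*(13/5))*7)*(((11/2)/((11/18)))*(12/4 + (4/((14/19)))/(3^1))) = 2079792/5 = 415958.40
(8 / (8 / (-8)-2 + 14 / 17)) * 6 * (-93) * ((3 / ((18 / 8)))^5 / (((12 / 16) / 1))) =34537472 / 2997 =11524.01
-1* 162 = -162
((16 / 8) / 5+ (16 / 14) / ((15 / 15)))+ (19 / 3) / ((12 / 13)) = 10589 / 1260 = 8.40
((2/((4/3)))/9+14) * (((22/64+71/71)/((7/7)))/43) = 85/192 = 0.44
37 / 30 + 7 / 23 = 1061 / 690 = 1.54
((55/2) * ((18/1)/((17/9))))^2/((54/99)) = 72772425/578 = 125903.85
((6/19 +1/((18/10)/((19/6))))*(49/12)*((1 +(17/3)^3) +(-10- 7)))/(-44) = -467462401/14626656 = -31.96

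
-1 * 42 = -42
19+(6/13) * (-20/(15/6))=199/13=15.31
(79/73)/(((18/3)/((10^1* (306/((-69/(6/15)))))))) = -5372/1679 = -3.20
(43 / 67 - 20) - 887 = -60726 / 67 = -906.36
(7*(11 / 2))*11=847 / 2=423.50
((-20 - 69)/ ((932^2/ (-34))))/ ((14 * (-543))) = -1513/ 3301639824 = -0.00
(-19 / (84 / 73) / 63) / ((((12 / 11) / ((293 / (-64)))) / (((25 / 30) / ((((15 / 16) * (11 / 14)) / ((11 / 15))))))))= 4470301 / 4898880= 0.91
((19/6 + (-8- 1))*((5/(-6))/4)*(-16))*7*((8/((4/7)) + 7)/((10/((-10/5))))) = 1715/3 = 571.67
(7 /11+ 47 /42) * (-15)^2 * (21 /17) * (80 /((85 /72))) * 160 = 5289995.60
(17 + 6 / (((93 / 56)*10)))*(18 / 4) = 24219 / 310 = 78.13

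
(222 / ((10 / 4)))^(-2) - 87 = -17150807 / 197136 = -87.00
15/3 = 5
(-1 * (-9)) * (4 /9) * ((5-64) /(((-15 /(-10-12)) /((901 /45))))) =-4677992 /675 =-6930.36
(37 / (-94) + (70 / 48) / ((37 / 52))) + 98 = 519905 / 5217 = 99.66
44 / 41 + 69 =2873 / 41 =70.07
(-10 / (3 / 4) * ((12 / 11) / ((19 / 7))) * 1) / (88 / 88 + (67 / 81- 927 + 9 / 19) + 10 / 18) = 90720 / 15644827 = 0.01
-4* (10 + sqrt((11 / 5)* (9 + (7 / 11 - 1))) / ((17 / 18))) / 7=-40 / 7 - 72* sqrt(19) / 119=-8.35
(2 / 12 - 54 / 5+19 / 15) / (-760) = 281 / 22800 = 0.01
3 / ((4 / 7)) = 21 / 4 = 5.25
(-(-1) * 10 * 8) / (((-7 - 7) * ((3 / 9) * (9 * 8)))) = -5 / 21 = -0.24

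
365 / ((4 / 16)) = 1460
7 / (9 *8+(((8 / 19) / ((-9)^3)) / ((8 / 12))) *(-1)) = 32319 / 332428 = 0.10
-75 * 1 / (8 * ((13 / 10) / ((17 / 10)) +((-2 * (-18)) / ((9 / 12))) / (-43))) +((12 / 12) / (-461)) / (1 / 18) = 25237317 / 947816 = 26.63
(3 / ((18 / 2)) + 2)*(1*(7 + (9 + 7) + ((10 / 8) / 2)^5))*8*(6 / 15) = 1765841 / 10240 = 172.45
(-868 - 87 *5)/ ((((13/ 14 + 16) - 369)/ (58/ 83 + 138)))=513.32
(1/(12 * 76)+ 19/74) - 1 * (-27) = 919789/33744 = 27.26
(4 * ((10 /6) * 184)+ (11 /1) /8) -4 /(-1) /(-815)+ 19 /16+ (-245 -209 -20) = 29544373 /39120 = 755.22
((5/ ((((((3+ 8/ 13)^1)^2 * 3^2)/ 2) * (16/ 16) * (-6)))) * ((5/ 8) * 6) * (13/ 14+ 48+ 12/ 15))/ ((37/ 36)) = -2941445/ 1144262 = -2.57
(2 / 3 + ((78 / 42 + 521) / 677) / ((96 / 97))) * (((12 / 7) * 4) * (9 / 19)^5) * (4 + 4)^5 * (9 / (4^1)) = 1433010640306176 / 82139632127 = 17446.03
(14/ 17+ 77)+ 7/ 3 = 4088/ 51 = 80.16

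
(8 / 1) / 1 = 8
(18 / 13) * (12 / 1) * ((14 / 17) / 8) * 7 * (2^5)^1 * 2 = 169344 / 221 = 766.26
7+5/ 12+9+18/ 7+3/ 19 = 30557/ 1596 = 19.15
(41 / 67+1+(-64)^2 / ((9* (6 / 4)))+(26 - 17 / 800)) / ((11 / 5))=479020447 / 3183840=150.45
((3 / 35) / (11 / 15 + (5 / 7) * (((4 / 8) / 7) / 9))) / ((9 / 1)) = 42 / 3259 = 0.01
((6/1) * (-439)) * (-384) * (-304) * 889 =-273352052736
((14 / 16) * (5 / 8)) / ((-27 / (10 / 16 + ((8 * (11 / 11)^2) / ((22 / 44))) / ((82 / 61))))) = -143815 / 566784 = -0.25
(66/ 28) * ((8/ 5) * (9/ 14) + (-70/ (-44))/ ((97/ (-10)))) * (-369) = -35741709/ 47530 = -751.98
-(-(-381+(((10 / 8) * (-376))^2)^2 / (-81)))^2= -2381131678013759221321 / 6561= -362922066455381682.87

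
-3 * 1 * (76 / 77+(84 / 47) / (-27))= -29992 / 10857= -2.76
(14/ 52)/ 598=0.00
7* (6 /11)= 42 /11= 3.82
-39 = -39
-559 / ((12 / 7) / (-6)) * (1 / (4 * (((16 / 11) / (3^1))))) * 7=903903 / 128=7061.74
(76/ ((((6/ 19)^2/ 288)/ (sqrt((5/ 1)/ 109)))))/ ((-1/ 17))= -3731296 * sqrt(545)/ 109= -799155.80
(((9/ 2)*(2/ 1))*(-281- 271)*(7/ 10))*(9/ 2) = -78246/ 5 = -15649.20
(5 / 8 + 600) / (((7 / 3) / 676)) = 2436135 / 14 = 174009.64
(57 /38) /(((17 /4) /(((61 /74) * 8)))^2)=1428864 /395641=3.61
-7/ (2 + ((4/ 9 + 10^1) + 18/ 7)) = -0.47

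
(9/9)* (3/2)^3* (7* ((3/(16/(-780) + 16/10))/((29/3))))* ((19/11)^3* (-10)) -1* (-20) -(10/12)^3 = -40314549815/183422448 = -219.79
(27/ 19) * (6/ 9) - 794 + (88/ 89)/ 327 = -438522332/ 552957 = -793.05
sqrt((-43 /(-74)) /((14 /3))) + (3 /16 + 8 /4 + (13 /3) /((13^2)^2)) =sqrt(33411) /518 + 230701 /105456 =2.54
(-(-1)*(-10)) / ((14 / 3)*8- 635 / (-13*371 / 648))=-72345 / 887308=-0.08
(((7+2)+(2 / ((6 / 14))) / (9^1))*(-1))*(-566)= 145462 / 27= 5387.48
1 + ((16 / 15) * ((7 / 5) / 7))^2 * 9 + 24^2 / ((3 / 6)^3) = 2880881 / 625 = 4609.41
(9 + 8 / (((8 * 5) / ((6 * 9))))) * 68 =6732 / 5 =1346.40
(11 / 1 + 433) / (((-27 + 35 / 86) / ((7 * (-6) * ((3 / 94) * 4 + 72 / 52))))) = 1481844672 / 1397357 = 1060.46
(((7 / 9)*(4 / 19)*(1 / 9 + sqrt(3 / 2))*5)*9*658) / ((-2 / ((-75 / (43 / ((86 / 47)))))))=49000 / 57 + 73500*sqrt(6) / 19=10335.31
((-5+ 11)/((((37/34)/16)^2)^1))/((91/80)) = 142049280/124579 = 1140.23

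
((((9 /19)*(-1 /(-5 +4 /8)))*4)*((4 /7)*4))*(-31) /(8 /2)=-992 /133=-7.46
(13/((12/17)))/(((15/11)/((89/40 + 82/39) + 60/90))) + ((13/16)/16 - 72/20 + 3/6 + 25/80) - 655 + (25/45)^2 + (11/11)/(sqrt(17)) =-305844707/518400 + sqrt(17)/17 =-589.74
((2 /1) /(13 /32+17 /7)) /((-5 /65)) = -5824 /635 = -9.17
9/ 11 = 0.82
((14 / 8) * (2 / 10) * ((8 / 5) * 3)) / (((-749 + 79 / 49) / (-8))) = 8232 / 457775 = 0.02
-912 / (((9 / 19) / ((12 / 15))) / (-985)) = 1517162.67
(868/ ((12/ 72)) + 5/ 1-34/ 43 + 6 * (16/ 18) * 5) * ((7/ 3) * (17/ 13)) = 15985.29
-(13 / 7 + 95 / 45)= -250 / 63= -3.97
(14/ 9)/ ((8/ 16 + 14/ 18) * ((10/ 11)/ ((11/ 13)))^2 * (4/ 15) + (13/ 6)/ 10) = 12298440/ 4822597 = 2.55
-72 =-72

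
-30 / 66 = -5 / 11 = -0.45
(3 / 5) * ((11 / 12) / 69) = 11 / 1380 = 0.01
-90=-90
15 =15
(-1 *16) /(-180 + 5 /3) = 48 /535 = 0.09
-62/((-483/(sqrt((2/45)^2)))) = 124/21735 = 0.01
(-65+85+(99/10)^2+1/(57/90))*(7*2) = 1590533/950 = 1674.25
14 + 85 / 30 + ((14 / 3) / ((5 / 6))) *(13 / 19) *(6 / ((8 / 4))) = 16147 / 570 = 28.33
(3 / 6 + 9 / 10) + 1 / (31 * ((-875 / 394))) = 1.39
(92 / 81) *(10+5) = 460 / 27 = 17.04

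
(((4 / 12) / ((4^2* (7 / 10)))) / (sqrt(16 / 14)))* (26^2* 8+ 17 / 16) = 432725* sqrt(14) / 10752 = 150.59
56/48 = 7/6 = 1.17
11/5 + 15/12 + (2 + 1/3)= 347/60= 5.78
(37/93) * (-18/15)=-74/155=-0.48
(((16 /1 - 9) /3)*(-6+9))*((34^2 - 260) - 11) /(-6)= -2065 /2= -1032.50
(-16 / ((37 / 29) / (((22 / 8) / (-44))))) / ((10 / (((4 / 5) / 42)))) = 29 / 19425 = 0.00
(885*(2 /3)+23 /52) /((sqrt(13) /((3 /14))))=92109*sqrt(13) /9464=35.09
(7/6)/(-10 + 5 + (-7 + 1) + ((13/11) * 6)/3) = -77/570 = -0.14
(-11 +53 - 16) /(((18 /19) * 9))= 247 /81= 3.05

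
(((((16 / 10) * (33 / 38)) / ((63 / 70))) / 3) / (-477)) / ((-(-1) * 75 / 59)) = -5192 / 6117525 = -0.00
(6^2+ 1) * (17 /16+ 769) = 455877 /16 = 28492.31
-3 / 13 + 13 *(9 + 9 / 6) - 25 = 2893 / 26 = 111.27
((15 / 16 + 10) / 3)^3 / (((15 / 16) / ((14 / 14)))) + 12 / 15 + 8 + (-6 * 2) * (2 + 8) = -6169841 / 103680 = -59.51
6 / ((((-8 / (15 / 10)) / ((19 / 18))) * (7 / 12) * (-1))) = 2.04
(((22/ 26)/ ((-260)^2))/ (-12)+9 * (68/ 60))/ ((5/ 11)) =1183216199/ 52728000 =22.44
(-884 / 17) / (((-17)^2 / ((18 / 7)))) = -936 / 2023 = -0.46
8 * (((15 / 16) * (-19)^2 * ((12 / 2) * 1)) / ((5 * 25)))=3249 / 25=129.96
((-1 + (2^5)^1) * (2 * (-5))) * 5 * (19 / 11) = -29450 / 11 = -2677.27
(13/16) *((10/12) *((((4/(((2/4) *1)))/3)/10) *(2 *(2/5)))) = 13/90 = 0.14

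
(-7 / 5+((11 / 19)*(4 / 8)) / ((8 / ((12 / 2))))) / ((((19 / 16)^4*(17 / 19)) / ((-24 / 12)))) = 14729216 / 11077285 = 1.33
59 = 59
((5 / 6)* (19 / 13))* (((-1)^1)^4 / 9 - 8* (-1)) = 6935 / 702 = 9.88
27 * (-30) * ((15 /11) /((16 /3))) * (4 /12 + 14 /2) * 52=-78975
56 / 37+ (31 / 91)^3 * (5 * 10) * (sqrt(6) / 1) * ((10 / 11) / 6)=7447750 * sqrt(6) / 24867843+ 56 / 37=2.25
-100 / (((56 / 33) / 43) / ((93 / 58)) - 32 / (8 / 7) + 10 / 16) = 105573600 / 28874789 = 3.66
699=699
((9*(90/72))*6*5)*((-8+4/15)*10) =-26100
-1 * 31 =-31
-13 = -13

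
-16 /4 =-4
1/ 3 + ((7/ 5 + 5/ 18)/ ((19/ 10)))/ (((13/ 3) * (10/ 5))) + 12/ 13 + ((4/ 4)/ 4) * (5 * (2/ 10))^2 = 1.61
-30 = -30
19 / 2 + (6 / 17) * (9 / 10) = 1669 / 170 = 9.82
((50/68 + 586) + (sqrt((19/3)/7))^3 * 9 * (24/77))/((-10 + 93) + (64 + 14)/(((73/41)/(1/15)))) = 166440 * sqrt(399)/118325053 + 7281385/1066274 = 6.86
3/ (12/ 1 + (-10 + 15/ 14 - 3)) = 42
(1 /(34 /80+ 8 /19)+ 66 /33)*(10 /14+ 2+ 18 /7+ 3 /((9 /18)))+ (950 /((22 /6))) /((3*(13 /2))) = 49.20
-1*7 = -7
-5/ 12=-0.42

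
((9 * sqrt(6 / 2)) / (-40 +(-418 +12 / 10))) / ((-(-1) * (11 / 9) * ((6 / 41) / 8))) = -1.53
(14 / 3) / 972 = 0.00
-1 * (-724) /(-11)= -724 /11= -65.82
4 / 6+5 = 17 / 3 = 5.67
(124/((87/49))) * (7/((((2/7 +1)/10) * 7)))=425320/783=543.19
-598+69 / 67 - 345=-63112 / 67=-941.97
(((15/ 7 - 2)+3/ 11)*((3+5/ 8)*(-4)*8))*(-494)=1833728/ 77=23814.65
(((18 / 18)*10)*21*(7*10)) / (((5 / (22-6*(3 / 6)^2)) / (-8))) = -482160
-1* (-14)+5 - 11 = 8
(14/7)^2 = 4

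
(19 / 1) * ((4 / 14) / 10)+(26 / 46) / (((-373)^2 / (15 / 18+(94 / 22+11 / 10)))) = 2006472493 / 3695961885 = 0.54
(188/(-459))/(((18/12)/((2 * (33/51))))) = -8272/23409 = -0.35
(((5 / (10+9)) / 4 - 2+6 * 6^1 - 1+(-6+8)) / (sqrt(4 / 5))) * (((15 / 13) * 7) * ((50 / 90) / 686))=5125 * sqrt(5) / 44688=0.26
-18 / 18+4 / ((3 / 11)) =41 / 3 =13.67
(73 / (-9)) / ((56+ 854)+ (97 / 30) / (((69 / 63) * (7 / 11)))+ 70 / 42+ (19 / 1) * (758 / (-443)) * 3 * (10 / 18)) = -7437970 / 790574679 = -0.01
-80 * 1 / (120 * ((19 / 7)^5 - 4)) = -33614 / 7226613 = -0.00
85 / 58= 1.47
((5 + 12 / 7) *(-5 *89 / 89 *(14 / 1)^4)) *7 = -9027760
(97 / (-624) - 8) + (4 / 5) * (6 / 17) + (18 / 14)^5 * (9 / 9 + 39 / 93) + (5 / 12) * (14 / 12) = -198993656369 / 82904225040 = -2.40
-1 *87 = -87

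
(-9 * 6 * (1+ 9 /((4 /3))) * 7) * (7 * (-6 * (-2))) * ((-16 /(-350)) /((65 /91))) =-1968624 /125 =-15748.99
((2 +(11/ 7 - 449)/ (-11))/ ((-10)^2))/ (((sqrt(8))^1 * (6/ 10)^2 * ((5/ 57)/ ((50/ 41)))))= 156085 * sqrt(2)/ 37884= 5.83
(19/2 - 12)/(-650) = 1/260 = 0.00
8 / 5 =1.60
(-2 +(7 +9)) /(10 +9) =14 /19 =0.74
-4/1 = -4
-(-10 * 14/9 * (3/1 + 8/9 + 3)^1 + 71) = 2929/81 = 36.16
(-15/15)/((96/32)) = -1/3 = -0.33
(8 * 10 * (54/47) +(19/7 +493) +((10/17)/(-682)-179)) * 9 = 7014071142/1907213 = 3677.65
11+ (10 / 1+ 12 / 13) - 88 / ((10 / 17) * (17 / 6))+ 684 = 42453 / 65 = 653.12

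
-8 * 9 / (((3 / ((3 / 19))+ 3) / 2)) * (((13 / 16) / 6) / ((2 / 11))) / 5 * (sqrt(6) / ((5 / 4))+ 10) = -39 / 4-39 * sqrt(6) / 50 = -11.66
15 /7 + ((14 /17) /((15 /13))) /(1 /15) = 1529 /119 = 12.85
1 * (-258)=-258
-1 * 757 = -757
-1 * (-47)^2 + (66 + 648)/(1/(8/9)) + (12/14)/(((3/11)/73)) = -28243/21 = -1344.90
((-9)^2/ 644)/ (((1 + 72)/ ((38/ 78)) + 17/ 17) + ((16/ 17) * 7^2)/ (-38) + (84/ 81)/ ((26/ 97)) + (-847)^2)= 0.00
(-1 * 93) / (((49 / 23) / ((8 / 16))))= -2139 / 98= -21.83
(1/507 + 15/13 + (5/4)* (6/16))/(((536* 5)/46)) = 606211/21740160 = 0.03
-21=-21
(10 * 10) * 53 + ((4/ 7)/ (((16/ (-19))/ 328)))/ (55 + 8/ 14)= 2060142/ 389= 5295.99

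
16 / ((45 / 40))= 128 / 9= 14.22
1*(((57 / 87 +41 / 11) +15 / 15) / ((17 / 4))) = 404 / 319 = 1.27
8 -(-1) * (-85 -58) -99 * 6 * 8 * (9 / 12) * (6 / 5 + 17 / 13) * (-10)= 1160109 / 13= 89239.15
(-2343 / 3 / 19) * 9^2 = -63261 / 19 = -3329.53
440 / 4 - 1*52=58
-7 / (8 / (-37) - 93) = 259 / 3449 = 0.08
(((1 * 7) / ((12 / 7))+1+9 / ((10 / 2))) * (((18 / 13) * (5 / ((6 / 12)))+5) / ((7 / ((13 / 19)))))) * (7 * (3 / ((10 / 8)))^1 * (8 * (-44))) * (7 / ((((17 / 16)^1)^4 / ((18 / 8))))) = -7352741265408 / 7934495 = -926680.43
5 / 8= 0.62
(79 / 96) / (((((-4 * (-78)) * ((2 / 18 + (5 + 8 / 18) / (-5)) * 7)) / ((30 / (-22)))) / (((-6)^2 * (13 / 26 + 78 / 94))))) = 6665625 / 264968704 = 0.03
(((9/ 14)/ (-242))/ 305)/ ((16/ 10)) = -9/ 1653344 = -0.00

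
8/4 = 2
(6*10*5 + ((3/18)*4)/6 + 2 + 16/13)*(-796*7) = -197755852/117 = -1690220.96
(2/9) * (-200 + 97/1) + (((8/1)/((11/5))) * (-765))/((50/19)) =-106918/99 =-1079.98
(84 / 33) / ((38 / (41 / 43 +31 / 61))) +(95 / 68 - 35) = -33.51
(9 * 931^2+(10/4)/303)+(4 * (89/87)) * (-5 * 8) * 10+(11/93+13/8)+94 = 5665354914887/726392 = 7799307.97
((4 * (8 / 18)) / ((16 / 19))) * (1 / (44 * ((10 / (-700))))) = -665 / 198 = -3.36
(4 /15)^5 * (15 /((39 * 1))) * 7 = 7168 /1974375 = 0.00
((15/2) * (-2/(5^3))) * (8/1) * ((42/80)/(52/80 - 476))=84/79225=0.00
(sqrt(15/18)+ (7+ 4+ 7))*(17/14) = 17*sqrt(30)/84+ 153/7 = 22.97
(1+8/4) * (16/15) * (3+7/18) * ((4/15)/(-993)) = -0.00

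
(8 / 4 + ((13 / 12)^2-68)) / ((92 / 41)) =-382735 / 13248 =-28.89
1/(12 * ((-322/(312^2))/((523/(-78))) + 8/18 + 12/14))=571116/8923669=0.06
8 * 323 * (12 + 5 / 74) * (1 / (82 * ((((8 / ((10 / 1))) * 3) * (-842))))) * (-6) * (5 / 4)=7210975 / 5109256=1.41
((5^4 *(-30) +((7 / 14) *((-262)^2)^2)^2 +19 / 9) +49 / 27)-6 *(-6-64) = 149869791594442289644 / 27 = 5550733022016381097.93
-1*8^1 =-8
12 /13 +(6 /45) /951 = 171206 /185445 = 0.92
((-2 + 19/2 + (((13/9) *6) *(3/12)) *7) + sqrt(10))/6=sqrt(10)/6 + 34/9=4.30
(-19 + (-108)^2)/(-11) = -1058.64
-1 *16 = -16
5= 5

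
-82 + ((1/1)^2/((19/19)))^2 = -81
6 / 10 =3 / 5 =0.60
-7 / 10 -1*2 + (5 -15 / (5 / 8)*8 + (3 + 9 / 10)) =-929 / 5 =-185.80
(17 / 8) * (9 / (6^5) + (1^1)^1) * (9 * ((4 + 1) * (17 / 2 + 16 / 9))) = 13602125 / 13824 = 983.95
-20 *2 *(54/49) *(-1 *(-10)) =-21600/49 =-440.82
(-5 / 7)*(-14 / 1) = 10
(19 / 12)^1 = 19 / 12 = 1.58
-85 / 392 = -0.22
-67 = -67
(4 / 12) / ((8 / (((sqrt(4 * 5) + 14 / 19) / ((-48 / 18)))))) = -sqrt(5) / 32 - 7 / 608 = -0.08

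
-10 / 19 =-0.53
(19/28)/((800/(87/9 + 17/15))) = 513/56000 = 0.01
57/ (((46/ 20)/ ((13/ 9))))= 2470/ 69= 35.80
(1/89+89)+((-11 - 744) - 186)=-75827/89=-851.99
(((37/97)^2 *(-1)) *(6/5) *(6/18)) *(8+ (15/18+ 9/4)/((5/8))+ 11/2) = -757057/705675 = -1.07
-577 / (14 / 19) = -10963 / 14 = -783.07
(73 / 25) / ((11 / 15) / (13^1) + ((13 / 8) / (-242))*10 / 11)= 30314856 / 522265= 58.04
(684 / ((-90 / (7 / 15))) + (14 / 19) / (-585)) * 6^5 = -170360064 / 6175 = -27588.67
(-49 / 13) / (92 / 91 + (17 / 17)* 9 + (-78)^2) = -343 / 554555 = -0.00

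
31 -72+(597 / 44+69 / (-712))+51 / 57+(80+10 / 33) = 23959147 / 446424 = 53.67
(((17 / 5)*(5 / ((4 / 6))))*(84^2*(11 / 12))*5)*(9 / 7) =1060290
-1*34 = -34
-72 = -72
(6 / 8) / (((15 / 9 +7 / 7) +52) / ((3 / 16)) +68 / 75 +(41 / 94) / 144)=253800 / 98970241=0.00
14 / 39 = 0.36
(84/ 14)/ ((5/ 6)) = 36/ 5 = 7.20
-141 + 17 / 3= -135.33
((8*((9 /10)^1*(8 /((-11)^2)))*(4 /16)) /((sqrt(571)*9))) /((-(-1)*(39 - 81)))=-4*sqrt(571) /7254555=-0.00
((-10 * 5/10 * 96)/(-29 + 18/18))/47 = 120/329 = 0.36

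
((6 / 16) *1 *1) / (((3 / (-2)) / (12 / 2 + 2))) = -2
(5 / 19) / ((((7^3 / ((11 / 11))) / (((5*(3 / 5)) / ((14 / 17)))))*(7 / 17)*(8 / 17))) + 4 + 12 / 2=51166975 / 5109328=10.01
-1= -1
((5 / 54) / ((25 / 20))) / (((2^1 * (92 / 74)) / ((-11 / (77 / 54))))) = -37 / 161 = -0.23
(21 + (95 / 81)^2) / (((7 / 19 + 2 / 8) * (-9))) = -11157256 / 2775303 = -4.02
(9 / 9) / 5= 1 / 5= 0.20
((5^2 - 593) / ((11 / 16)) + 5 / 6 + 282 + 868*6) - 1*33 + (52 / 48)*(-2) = 152773 / 33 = 4629.48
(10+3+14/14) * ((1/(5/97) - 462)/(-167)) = 30982/835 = 37.10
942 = 942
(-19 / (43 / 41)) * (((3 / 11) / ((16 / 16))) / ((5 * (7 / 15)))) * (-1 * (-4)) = -28044 / 3311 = -8.47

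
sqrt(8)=2*sqrt(2)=2.83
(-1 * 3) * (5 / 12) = -5 / 4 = -1.25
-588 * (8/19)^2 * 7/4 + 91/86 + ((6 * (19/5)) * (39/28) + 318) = 168.39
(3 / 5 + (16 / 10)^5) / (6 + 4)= 1.11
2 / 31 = 0.06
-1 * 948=-948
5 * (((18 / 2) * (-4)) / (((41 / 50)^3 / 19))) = -427500000 / 68921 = -6202.75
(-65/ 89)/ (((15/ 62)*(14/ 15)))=-2015/ 623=-3.23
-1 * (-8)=8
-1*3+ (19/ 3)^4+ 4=130402/ 81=1609.90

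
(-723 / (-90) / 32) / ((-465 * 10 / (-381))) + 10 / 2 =7470607 / 1488000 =5.02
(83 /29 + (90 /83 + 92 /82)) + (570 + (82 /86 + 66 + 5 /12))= 32714570017 /50922492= 642.44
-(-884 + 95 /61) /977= 53829 /59597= 0.90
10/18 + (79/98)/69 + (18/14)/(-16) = 79015/162288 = 0.49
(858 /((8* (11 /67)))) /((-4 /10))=-13065 /8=-1633.12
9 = 9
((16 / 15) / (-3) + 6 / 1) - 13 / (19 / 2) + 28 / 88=4.59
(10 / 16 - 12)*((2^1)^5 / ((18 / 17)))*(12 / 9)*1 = -12376 / 27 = -458.37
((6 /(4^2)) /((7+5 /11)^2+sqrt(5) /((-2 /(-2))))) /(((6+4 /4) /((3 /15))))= 610203 /3159727970-43923*sqrt(5) /12638911880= 0.00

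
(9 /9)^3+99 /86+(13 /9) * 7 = 9491 /774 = 12.26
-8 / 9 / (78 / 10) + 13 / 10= 4163 / 3510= 1.19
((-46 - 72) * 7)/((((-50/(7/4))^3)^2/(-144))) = 437301333/2000000000000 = 0.00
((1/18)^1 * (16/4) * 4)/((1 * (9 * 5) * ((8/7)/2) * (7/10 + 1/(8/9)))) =112/5913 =0.02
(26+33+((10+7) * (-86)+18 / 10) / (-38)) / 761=0.13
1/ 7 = 0.14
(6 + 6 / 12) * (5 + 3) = 52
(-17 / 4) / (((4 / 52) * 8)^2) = -2873 / 256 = -11.22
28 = 28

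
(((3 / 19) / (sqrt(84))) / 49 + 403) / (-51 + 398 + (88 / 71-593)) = -1.65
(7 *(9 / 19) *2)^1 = 126 / 19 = 6.63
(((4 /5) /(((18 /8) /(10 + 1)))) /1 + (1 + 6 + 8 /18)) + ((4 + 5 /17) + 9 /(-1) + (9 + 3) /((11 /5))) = 101857 /8415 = 12.10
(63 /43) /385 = 0.00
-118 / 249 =-0.47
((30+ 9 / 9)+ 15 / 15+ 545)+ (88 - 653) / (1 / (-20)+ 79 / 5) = 34091 / 63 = 541.13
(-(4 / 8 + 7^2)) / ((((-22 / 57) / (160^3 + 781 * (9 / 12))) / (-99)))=-52013325121.31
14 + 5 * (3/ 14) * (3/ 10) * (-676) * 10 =-15112/ 7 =-2158.86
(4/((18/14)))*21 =196/3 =65.33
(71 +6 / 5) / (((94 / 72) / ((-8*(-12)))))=1247616 / 235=5309.00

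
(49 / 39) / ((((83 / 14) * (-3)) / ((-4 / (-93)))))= -2744 / 903123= -0.00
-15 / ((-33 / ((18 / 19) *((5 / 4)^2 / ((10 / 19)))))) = 225 / 176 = 1.28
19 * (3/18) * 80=760/3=253.33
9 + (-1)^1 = 8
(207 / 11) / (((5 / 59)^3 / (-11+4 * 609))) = 4123804941 / 55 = 74978271.65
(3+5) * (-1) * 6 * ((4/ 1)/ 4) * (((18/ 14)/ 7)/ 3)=-144/ 49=-2.94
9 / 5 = 1.80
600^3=216000000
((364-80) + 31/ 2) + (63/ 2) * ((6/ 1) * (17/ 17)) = 977/ 2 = 488.50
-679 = -679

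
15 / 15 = 1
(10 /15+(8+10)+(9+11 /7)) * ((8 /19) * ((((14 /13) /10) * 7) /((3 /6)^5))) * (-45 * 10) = -33008640 /247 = -133638.22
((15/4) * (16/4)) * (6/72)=5/4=1.25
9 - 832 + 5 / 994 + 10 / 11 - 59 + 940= 644167 / 10934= 58.91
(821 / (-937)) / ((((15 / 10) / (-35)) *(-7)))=-8210 / 2811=-2.92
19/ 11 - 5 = -36/ 11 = -3.27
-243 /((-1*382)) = 243 /382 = 0.64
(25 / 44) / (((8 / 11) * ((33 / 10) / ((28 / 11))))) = 875 / 1452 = 0.60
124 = 124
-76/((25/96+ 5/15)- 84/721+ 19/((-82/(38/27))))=-277299072/551455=-502.85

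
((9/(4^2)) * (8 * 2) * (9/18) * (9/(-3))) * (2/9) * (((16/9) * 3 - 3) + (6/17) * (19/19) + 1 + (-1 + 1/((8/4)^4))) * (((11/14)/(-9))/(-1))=-0.72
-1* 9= -9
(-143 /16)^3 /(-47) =15.19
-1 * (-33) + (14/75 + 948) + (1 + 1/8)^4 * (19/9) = 302459369/307200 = 984.57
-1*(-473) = 473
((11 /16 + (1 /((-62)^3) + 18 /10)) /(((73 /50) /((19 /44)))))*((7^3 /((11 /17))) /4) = 97.50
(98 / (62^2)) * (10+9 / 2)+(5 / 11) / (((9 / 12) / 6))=169391 / 42284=4.01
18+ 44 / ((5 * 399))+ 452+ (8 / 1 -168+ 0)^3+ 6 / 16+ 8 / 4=-65364620543 / 15960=-4095527.60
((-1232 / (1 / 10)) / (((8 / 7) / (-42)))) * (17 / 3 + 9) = 6640480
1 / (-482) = -1 / 482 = -0.00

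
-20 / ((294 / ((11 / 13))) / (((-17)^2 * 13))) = -31790 / 147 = -216.26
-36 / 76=-0.47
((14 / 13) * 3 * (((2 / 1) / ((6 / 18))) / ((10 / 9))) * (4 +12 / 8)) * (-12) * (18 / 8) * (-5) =168399 / 13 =12953.77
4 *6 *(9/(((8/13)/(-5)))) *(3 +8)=-19305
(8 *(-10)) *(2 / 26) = -80 / 13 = -6.15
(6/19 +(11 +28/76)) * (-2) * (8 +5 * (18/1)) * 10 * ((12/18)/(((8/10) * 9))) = -362600/171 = -2120.47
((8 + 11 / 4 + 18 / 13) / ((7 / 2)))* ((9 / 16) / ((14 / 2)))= 5679 / 20384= 0.28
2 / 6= 1 / 3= 0.33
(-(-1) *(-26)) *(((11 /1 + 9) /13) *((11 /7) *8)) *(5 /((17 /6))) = -105600 /119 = -887.39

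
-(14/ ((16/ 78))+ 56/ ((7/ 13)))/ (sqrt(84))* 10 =-3445* sqrt(21)/ 84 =-187.94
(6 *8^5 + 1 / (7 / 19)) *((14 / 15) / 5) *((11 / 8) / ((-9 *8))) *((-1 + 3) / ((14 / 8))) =-605561 / 756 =-801.01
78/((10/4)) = 156/5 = 31.20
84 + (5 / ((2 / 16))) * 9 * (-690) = -248316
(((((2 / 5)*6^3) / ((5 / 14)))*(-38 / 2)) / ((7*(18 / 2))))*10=-3648 / 5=-729.60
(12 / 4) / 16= 3 / 16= 0.19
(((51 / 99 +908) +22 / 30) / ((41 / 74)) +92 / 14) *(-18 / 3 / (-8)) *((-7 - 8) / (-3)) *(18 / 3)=117036987 / 3157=37072.22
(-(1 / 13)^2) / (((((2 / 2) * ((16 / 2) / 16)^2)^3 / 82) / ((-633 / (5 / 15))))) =9965952 / 169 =58970.13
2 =2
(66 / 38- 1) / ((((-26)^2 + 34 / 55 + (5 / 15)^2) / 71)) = 492030 / 6364639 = 0.08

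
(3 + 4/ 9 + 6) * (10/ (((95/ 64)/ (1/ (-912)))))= -680/ 9747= -0.07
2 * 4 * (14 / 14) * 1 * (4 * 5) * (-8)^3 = -81920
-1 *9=-9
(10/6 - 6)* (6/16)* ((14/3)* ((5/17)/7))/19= -65/3876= -0.02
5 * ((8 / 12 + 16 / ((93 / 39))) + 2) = 4360 / 93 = 46.88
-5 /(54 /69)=-115 /18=-6.39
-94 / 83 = -1.13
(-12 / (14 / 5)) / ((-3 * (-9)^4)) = 10 / 45927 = 0.00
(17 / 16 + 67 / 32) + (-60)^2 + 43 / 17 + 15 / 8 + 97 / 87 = 170791399 / 47328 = 3608.68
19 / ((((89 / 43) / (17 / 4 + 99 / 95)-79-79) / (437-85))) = -289165712 / 6814457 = -42.43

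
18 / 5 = 3.60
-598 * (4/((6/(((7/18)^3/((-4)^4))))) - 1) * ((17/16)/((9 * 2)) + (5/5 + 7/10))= 339170906243/322486272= 1051.74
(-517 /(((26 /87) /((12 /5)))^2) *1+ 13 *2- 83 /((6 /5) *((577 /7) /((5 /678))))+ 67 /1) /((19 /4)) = -329742833096633 /47106092475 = -7000.00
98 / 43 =2.28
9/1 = 9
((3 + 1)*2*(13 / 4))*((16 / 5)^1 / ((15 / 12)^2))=6656 / 125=53.25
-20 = -20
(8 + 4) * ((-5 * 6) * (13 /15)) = -312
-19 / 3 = -6.33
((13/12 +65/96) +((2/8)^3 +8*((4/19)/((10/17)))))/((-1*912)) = -84619/16634880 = -0.01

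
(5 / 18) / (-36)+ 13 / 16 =1043 / 1296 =0.80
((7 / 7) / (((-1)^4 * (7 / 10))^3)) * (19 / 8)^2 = 45125 / 2744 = 16.44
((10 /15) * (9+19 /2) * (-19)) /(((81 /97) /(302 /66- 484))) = 1078849811 /8019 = 134536.70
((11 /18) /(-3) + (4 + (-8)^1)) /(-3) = 227 /162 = 1.40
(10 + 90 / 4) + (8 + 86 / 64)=1339 / 32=41.84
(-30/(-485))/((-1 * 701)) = -6/67997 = -0.00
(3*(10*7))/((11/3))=630/11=57.27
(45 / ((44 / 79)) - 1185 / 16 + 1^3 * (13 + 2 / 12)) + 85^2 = 3825307 / 528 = 7244.90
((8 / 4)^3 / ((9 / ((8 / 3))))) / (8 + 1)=64 / 243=0.26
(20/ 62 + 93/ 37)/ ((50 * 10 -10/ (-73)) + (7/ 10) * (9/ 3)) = 2374690/ 420528051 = 0.01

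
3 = 3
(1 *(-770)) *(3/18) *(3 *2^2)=-1540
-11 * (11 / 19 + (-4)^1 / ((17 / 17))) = 715 / 19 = 37.63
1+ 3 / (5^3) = 128 / 125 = 1.02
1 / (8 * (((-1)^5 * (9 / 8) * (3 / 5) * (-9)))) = 0.02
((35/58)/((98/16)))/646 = 10/65569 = 0.00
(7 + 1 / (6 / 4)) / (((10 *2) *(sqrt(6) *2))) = 23 *sqrt(6) / 720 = 0.08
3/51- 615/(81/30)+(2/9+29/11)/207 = -79328146/348381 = -227.71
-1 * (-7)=7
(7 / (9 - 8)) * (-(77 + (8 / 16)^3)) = -4319 / 8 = -539.88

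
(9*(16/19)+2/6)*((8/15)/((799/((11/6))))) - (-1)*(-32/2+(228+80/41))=17978457424/84026835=213.96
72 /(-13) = -72 /13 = -5.54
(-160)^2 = 25600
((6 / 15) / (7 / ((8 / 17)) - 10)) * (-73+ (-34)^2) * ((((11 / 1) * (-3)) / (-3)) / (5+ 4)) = 63536 / 585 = 108.61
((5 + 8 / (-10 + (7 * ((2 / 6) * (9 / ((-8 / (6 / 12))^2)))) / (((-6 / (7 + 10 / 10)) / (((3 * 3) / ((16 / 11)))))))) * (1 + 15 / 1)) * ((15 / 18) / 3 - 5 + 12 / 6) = -6072472 / 32799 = -185.14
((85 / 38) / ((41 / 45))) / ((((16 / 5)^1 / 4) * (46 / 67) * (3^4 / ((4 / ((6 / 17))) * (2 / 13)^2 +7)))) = 524651875 / 1308084336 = 0.40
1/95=0.01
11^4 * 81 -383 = 1185538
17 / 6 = 2.83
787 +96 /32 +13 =803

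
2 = 2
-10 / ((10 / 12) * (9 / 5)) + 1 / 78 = -173 / 26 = -6.65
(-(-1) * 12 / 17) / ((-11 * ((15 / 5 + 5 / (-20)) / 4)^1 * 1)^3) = -0.00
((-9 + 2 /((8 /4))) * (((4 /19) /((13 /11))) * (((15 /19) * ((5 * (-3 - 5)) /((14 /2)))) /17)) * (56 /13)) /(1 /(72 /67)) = 121651200 /69489251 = 1.75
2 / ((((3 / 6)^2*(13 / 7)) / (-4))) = -224 / 13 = -17.23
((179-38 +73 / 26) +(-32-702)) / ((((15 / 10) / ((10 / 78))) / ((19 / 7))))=-161975 / 1183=-136.92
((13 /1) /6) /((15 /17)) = 221 /90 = 2.46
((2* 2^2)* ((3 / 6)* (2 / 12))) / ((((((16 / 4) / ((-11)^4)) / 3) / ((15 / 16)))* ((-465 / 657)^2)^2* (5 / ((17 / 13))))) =1717581588613011 / 240115460000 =7153.15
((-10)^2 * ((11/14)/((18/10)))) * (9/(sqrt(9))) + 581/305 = 132.86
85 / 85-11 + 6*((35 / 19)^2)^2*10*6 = 538921790 / 130321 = 4135.34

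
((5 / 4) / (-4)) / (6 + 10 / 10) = -0.04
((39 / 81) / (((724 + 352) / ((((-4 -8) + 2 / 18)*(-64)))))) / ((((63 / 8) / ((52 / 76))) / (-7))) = -2314624 / 11177757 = -0.21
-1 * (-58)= 58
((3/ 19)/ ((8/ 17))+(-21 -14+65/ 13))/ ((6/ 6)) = -4509/ 152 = -29.66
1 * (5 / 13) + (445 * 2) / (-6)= -5770 / 39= -147.95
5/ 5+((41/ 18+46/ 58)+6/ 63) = 15223/ 3654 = 4.17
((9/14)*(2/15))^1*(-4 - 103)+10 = 29/35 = 0.83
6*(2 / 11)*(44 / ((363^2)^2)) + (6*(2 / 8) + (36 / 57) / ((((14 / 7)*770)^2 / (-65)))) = 161648310595097 / 107766783833940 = 1.50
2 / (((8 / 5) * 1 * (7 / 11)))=55 / 28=1.96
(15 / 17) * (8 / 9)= 40 / 51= 0.78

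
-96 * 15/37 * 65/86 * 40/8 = -234000/1591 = -147.08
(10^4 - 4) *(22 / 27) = 73304 / 9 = 8144.89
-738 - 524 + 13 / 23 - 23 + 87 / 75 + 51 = -1232.27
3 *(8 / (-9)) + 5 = 7 / 3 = 2.33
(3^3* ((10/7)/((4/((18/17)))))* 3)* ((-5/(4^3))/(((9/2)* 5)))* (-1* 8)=405/476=0.85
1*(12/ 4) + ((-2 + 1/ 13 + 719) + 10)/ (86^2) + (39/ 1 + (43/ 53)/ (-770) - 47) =-4809349411/ 980949970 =-4.90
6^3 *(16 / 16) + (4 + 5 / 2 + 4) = 453 / 2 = 226.50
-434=-434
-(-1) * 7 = 7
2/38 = 1/19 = 0.05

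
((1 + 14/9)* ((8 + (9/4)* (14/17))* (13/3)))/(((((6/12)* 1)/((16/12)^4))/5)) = 128211200/37179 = 3448.48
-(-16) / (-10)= -8 / 5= -1.60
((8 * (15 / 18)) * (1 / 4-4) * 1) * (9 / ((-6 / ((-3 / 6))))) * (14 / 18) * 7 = -1225 / 12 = -102.08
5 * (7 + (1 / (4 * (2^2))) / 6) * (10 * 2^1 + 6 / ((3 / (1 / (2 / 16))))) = 10095 / 8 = 1261.88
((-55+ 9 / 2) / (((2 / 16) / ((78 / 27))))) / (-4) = 2626 / 9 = 291.78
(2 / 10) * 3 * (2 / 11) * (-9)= -54 / 55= -0.98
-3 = -3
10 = 10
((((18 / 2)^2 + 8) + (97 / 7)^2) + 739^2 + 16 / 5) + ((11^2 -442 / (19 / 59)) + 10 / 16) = 20301546843 / 37240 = 545154.32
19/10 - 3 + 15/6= 7/5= 1.40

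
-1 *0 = 0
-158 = -158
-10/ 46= -5/ 23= -0.22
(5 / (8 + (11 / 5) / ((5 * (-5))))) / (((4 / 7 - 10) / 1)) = -4375 / 65274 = -0.07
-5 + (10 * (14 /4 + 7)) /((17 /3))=13.53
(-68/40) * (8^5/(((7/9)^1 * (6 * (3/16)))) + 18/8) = -17826863/280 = -63667.37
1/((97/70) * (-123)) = -70/11931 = -0.01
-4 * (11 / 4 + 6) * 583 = -20405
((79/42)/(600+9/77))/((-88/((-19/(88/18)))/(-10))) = -7505/5421856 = -0.00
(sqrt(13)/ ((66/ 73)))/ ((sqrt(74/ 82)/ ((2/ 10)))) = 73 * sqrt(19721)/ 12210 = 0.84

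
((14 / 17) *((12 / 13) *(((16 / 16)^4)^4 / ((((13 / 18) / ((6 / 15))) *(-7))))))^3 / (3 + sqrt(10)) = 1934917632 / 2964264077125- 644972544 *sqrt(10) / 2964264077125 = -0.00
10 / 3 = 3.33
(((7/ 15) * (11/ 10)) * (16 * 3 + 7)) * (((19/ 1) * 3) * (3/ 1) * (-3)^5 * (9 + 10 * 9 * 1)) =-1161447903/ 10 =-116144790.30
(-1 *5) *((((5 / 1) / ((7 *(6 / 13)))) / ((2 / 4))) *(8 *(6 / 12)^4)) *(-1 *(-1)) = -325 / 42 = -7.74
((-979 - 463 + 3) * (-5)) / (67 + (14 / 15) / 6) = 323775 / 3022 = 107.14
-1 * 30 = -30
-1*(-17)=17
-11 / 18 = -0.61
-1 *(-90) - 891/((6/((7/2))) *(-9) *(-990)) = 10793/120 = 89.94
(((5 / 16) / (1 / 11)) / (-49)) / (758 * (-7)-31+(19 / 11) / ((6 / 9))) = 0.00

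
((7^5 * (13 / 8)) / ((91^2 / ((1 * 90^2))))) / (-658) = -99225 / 2444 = -40.60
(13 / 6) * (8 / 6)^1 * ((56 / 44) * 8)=2912 / 99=29.41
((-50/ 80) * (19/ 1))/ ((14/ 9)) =-855/ 112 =-7.63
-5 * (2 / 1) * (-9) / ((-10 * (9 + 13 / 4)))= -36 / 49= -0.73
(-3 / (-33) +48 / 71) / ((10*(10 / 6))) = 0.05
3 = 3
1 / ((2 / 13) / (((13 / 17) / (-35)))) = -169 / 1190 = -0.14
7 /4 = 1.75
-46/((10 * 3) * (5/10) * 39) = -46/585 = -0.08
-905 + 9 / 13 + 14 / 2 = -11665 / 13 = -897.31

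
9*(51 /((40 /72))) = 4131 /5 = 826.20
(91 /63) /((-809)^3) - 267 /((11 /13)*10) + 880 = 444738458828539 /524180377710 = 848.45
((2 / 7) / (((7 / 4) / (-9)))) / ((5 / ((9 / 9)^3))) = -72 / 245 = -0.29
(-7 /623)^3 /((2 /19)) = -19 /1409938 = -0.00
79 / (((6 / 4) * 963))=0.05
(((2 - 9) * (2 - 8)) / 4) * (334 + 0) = 3507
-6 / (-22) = 3 / 11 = 0.27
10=10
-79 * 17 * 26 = -34918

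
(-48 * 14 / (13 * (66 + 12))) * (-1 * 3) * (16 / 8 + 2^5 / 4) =3360 / 169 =19.88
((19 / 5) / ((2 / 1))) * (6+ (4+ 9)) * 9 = 3249 / 10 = 324.90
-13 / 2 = -6.50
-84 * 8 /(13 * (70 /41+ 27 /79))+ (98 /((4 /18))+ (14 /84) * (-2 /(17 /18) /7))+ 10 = 4371080951 /10267439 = 425.72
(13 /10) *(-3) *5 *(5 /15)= -13 /2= -6.50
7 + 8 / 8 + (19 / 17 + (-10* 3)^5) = -413099845 / 17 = -24299990.88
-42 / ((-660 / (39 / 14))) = 39 / 220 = 0.18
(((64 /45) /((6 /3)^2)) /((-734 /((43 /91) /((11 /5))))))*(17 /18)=-2924 /29756727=-0.00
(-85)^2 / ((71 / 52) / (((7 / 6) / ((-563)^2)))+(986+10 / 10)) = 1314950 / 67694031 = 0.02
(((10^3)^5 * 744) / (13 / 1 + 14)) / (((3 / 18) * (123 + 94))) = 761904761904761.90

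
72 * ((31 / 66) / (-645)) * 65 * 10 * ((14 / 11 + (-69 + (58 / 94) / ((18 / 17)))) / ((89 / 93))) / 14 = 78062135710 / 457047129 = 170.80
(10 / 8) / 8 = 0.16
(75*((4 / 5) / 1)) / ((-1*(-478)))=30 / 239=0.13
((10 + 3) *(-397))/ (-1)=5161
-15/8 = -1.88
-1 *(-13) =13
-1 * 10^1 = -10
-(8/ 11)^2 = -64/ 121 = -0.53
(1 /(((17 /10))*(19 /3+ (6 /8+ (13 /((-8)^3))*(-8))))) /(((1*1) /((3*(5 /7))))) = 28800 /166481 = 0.17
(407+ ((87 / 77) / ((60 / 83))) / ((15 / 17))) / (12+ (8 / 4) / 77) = 9442619 / 277800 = 33.99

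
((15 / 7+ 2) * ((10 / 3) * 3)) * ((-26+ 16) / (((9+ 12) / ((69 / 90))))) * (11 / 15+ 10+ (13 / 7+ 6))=-2603968 / 9261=-281.18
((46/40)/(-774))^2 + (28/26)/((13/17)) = 57032124601/40497537600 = 1.41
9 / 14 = 0.64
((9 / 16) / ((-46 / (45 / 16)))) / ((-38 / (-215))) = -87075 / 447488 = -0.19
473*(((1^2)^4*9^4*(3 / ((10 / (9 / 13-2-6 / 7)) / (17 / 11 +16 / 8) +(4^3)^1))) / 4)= 5502244869 / 148216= 37123.15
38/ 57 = 2/ 3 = 0.67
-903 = -903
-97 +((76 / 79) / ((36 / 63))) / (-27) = -207034 / 2133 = -97.06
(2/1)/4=1/2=0.50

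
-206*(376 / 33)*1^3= -2347.15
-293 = -293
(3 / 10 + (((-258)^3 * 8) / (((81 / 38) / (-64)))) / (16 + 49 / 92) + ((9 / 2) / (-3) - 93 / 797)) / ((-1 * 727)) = -343203.62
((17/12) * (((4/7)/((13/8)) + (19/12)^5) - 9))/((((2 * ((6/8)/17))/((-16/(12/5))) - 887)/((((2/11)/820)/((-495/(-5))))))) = -0.00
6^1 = 6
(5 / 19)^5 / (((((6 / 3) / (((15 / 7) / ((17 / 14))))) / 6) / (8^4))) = 1152000000 / 42093683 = 27.37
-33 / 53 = -0.62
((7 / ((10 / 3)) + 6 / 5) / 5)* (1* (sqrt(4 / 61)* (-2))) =-66* sqrt(61) / 1525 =-0.34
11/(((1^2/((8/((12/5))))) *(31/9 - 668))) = -330/5981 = -0.06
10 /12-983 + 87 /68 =-980.89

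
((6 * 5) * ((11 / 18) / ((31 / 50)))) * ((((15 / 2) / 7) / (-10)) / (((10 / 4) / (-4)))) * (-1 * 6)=-6600 / 217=-30.41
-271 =-271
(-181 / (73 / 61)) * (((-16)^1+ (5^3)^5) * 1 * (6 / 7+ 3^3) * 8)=-525633544646291640 / 511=-1028637073671803.60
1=1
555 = 555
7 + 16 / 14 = 57 / 7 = 8.14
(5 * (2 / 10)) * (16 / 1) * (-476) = -7616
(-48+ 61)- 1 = 12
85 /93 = 0.91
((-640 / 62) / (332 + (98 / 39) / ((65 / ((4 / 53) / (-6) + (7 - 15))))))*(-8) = 9921600 / 39850717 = 0.25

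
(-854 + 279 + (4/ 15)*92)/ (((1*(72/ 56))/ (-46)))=2658754/ 135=19694.47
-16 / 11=-1.45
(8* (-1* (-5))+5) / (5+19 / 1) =15 / 8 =1.88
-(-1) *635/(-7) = -635/7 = -90.71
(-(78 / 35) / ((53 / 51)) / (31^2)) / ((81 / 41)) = -18122 / 16043895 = -0.00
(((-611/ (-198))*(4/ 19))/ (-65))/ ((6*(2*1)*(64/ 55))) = -47/ 65664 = -0.00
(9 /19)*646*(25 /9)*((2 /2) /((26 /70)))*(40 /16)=74375 /13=5721.15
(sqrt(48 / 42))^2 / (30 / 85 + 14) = 34 / 427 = 0.08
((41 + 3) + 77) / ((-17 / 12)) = -1452 / 17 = -85.41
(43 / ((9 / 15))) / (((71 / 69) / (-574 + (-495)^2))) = 1208810195 / 71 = 17025495.70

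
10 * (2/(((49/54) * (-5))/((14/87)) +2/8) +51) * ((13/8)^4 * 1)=3658235685/1030144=3551.19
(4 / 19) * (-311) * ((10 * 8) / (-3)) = 99520 / 57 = 1745.96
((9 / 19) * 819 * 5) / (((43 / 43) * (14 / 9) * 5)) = 9477 / 38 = 249.39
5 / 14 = 0.36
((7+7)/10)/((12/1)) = 7/60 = 0.12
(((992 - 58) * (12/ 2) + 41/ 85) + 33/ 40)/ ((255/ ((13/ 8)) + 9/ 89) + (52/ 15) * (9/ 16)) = 4410031613/ 125074542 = 35.26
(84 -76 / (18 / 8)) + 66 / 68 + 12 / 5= 81997 / 1530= 53.59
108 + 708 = 816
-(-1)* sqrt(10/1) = sqrt(10) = 3.16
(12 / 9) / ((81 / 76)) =304 / 243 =1.25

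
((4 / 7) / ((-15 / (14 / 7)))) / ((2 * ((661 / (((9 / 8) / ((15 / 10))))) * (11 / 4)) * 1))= -4 / 254485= -0.00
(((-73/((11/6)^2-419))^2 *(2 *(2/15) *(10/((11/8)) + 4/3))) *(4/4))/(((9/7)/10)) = 1356038656/2462805059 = 0.55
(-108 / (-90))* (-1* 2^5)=-192 / 5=-38.40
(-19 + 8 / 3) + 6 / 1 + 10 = -1 / 3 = -0.33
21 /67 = 0.31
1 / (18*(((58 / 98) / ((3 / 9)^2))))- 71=-333509 / 4698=-70.99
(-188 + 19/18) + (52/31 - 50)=-131279/558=-235.27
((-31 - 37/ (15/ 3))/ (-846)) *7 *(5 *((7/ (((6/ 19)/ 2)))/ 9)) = 29792/ 3807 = 7.83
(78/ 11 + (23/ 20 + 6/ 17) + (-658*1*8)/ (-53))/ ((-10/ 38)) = -406425827/ 991100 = -410.08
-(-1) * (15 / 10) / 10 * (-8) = -6 / 5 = -1.20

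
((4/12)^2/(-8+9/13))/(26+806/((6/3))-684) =13/218025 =0.00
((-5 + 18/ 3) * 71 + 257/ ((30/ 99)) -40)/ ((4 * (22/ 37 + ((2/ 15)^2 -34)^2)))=3293328375/ 17313459536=0.19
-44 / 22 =-2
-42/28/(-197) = 3/394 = 0.01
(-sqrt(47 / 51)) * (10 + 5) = -5 * sqrt(2397) / 17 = -14.40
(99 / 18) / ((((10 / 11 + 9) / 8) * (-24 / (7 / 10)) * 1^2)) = -847 / 6540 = -0.13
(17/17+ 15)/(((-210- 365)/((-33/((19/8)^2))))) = 33792/207575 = 0.16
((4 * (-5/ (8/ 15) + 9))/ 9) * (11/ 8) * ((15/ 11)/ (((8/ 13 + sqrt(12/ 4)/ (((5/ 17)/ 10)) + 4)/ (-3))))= 0.01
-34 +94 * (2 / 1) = 154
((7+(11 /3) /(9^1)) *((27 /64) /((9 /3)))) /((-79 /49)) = -0.65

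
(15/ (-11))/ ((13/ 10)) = -1.05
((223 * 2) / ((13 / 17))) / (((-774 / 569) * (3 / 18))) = -4314158 / 1677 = -2572.55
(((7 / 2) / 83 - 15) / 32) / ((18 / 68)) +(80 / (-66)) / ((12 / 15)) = -862721 / 262944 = -3.28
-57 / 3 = -19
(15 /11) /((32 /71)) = 1065 /352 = 3.03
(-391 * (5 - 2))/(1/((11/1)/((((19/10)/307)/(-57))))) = 118836630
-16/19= -0.84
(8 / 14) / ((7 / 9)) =36 / 49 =0.73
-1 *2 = -2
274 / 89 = 3.08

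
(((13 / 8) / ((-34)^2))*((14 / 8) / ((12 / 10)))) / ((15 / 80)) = 455 / 41616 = 0.01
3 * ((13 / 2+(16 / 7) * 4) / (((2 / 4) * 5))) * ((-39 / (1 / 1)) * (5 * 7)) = -25623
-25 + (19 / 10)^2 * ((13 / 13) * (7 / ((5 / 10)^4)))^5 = 1590513368463 / 25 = 63620534738.52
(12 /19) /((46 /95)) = 30 /23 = 1.30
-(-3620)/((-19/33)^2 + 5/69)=8961.27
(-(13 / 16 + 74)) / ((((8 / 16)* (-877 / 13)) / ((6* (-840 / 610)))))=-18.33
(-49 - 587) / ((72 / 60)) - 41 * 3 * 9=-1637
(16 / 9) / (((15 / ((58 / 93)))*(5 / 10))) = 1856 / 12555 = 0.15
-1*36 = -36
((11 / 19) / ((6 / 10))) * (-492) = -9020 / 19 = -474.74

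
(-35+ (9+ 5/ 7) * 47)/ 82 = 2951/ 574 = 5.14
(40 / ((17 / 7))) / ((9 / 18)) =560 / 17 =32.94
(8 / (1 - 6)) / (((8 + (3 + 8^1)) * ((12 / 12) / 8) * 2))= -32 / 95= -0.34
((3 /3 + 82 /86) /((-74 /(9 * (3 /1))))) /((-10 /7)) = 3969 /7955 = 0.50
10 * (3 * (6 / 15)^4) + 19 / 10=667 / 250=2.67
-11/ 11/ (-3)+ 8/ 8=4/ 3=1.33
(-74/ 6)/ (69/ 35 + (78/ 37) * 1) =-47915/ 15849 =-3.02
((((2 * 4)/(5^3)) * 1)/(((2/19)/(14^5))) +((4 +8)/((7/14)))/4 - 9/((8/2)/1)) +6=163503371/500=327006.74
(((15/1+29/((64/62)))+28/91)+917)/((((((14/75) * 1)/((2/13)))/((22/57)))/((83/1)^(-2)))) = 109869925/2477504848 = 0.04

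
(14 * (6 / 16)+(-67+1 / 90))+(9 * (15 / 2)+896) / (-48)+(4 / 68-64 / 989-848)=-22511555837 / 24210720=-929.82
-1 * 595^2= -354025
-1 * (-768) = 768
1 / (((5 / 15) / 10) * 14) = 15 / 7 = 2.14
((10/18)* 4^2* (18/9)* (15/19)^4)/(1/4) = 3600000/130321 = 27.62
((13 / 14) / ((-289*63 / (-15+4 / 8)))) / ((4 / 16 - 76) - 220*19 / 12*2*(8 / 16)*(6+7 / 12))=-377 / 1207678402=-0.00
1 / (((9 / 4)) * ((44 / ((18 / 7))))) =2 / 77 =0.03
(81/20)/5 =81/100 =0.81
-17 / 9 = -1.89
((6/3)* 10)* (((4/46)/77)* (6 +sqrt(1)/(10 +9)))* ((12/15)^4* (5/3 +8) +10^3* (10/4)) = 37559392/109725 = 342.30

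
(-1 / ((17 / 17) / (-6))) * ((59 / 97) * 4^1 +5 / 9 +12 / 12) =6964 / 291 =23.93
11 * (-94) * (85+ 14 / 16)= -355179 / 4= -88794.75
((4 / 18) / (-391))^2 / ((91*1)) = 4 / 1126885851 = 0.00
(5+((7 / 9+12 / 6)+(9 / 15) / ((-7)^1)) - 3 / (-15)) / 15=2486 / 4725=0.53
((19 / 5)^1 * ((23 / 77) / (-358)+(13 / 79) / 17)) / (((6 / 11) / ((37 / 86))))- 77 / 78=-36146962063 / 37626938440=-0.96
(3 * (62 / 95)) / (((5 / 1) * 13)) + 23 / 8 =143513 / 49400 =2.91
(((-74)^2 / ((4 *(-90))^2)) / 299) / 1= 1369 / 9687600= 0.00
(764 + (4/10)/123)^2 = 220770299044/378225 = 583700.97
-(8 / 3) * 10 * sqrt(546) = -80 * sqrt(546) / 3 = -623.11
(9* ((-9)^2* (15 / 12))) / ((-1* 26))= -3645 / 104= -35.05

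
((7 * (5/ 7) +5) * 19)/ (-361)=-10/ 19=-0.53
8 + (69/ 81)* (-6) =26/ 9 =2.89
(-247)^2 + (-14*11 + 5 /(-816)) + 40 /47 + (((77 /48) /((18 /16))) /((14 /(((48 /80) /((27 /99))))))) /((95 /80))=1995527764531 /32790960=60856.03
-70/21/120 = -1/36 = -0.03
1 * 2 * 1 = 2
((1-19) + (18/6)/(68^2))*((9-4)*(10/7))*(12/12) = -2080725/16184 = -128.57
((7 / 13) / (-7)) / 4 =-1 / 52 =-0.02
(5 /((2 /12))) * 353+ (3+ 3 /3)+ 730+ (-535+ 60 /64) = 172639 /16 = 10789.94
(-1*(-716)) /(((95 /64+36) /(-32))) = -611.24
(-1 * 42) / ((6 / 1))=-7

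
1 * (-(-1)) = 1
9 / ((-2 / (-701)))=6309 / 2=3154.50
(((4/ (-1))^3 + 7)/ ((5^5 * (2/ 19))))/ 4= -1083/ 25000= -0.04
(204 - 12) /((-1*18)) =-32 /3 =-10.67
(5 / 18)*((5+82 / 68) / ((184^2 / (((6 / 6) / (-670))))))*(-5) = 1055 / 2776462848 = 0.00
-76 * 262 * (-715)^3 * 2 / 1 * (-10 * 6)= -873402146760000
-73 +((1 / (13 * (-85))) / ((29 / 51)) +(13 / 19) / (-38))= -99377481 / 1360970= -73.02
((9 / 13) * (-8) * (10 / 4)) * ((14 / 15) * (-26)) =336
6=6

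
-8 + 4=-4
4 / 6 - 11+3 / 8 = -239 / 24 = -9.96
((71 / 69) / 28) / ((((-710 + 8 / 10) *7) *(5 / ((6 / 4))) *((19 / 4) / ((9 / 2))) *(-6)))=71 / 202481328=0.00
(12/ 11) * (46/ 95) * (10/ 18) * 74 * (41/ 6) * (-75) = -6978200/ 627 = -11129.51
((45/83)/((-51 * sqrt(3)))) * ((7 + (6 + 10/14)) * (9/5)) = -864 * sqrt(3)/9877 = -0.15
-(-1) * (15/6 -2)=1/2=0.50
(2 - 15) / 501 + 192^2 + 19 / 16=295511135 / 8016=36865.16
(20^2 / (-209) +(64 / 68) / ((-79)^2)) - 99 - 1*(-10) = -2015945753 / 22174273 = -90.91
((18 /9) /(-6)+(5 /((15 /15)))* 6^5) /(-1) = -116639 /3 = -38879.67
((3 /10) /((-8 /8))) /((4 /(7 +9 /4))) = -111 /160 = -0.69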